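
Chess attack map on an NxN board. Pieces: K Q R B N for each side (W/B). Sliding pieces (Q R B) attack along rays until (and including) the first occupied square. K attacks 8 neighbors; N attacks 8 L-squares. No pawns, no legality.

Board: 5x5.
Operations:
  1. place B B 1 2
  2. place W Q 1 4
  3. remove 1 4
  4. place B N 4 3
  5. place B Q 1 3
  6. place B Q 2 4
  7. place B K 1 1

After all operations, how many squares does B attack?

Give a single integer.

Op 1: place BB@(1,2)
Op 2: place WQ@(1,4)
Op 3: remove (1,4)
Op 4: place BN@(4,3)
Op 5: place BQ@(1,3)
Op 6: place BQ@(2,4)
Op 7: place BK@(1,1)
Per-piece attacks for B:
  BK@(1,1): attacks (1,2) (1,0) (2,1) (0,1) (2,2) (2,0) (0,2) (0,0)
  BB@(1,2): attacks (2,3) (3,4) (2,1) (3,0) (0,3) (0,1)
  BQ@(1,3): attacks (1,4) (1,2) (2,3) (3,3) (4,3) (0,3) (2,4) (2,2) (3,1) (4,0) (0,4) (0,2) [ray(0,-1) blocked at (1,2); ray(1,0) blocked at (4,3); ray(1,1) blocked at (2,4)]
  BQ@(2,4): attacks (2,3) (2,2) (2,1) (2,0) (3,4) (4,4) (1,4) (0,4) (3,3) (4,2) (1,3) [ray(-1,-1) blocked at (1,3)]
  BN@(4,3): attacks (2,4) (3,1) (2,2)
Union (22 distinct): (0,0) (0,1) (0,2) (0,3) (0,4) (1,0) (1,2) (1,3) (1,4) (2,0) (2,1) (2,2) (2,3) (2,4) (3,0) (3,1) (3,3) (3,4) (4,0) (4,2) (4,3) (4,4)

Answer: 22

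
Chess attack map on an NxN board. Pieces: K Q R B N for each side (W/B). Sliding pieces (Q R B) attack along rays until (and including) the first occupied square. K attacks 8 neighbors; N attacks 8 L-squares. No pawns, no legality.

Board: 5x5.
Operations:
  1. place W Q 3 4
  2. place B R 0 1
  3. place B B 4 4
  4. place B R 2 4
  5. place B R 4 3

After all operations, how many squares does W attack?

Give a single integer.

Op 1: place WQ@(3,4)
Op 2: place BR@(0,1)
Op 3: place BB@(4,4)
Op 4: place BR@(2,4)
Op 5: place BR@(4,3)
Per-piece attacks for W:
  WQ@(3,4): attacks (3,3) (3,2) (3,1) (3,0) (4,4) (2,4) (4,3) (2,3) (1,2) (0,1) [ray(1,0) blocked at (4,4); ray(-1,0) blocked at (2,4); ray(1,-1) blocked at (4,3); ray(-1,-1) blocked at (0,1)]
Union (10 distinct): (0,1) (1,2) (2,3) (2,4) (3,0) (3,1) (3,2) (3,3) (4,3) (4,4)

Answer: 10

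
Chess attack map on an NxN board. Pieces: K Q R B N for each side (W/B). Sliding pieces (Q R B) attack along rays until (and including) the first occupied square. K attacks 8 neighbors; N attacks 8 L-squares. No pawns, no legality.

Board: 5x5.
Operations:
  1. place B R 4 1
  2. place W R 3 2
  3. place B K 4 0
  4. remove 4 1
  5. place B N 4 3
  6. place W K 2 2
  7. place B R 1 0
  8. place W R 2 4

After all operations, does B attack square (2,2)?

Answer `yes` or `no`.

Answer: yes

Derivation:
Op 1: place BR@(4,1)
Op 2: place WR@(3,2)
Op 3: place BK@(4,0)
Op 4: remove (4,1)
Op 5: place BN@(4,3)
Op 6: place WK@(2,2)
Op 7: place BR@(1,0)
Op 8: place WR@(2,4)
Per-piece attacks for B:
  BR@(1,0): attacks (1,1) (1,2) (1,3) (1,4) (2,0) (3,0) (4,0) (0,0) [ray(1,0) blocked at (4,0)]
  BK@(4,0): attacks (4,1) (3,0) (3,1)
  BN@(4,3): attacks (2,4) (3,1) (2,2)
B attacks (2,2): yes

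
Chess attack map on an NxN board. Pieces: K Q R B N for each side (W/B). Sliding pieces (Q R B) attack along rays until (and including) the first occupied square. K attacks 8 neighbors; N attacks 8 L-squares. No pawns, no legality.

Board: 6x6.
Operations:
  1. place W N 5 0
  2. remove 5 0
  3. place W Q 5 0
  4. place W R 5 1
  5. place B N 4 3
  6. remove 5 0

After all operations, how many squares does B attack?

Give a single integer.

Op 1: place WN@(5,0)
Op 2: remove (5,0)
Op 3: place WQ@(5,0)
Op 4: place WR@(5,1)
Op 5: place BN@(4,3)
Op 6: remove (5,0)
Per-piece attacks for B:
  BN@(4,3): attacks (5,5) (3,5) (2,4) (5,1) (3,1) (2,2)
Union (6 distinct): (2,2) (2,4) (3,1) (3,5) (5,1) (5,5)

Answer: 6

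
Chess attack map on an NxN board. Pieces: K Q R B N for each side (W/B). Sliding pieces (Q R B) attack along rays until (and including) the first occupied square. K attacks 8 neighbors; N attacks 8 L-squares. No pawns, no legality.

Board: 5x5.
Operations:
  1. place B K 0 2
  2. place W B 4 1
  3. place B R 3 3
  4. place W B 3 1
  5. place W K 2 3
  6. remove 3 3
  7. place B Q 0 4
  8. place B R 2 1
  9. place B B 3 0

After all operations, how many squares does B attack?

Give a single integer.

Answer: 16

Derivation:
Op 1: place BK@(0,2)
Op 2: place WB@(4,1)
Op 3: place BR@(3,3)
Op 4: place WB@(3,1)
Op 5: place WK@(2,3)
Op 6: remove (3,3)
Op 7: place BQ@(0,4)
Op 8: place BR@(2,1)
Op 9: place BB@(3,0)
Per-piece attacks for B:
  BK@(0,2): attacks (0,3) (0,1) (1,2) (1,3) (1,1)
  BQ@(0,4): attacks (0,3) (0,2) (1,4) (2,4) (3,4) (4,4) (1,3) (2,2) (3,1) [ray(0,-1) blocked at (0,2); ray(1,-1) blocked at (3,1)]
  BR@(2,1): attacks (2,2) (2,3) (2,0) (3,1) (1,1) (0,1) [ray(0,1) blocked at (2,3); ray(1,0) blocked at (3,1)]
  BB@(3,0): attacks (4,1) (2,1) [ray(1,1) blocked at (4,1); ray(-1,1) blocked at (2,1)]
Union (16 distinct): (0,1) (0,2) (0,3) (1,1) (1,2) (1,3) (1,4) (2,0) (2,1) (2,2) (2,3) (2,4) (3,1) (3,4) (4,1) (4,4)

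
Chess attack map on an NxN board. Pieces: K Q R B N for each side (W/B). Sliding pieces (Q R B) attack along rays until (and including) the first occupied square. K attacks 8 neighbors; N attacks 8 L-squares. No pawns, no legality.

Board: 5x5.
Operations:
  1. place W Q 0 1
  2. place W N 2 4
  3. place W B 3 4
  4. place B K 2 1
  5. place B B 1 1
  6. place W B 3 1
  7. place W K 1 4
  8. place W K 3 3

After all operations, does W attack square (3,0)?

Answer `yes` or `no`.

Op 1: place WQ@(0,1)
Op 2: place WN@(2,4)
Op 3: place WB@(3,4)
Op 4: place BK@(2,1)
Op 5: place BB@(1,1)
Op 6: place WB@(3,1)
Op 7: place WK@(1,4)
Op 8: place WK@(3,3)
Per-piece attacks for W:
  WQ@(0,1): attacks (0,2) (0,3) (0,4) (0,0) (1,1) (1,2) (2,3) (3,4) (1,0) [ray(1,0) blocked at (1,1); ray(1,1) blocked at (3,4)]
  WK@(1,4): attacks (1,3) (2,4) (0,4) (2,3) (0,3)
  WN@(2,4): attacks (3,2) (4,3) (1,2) (0,3)
  WB@(3,1): attacks (4,2) (4,0) (2,2) (1,3) (0,4) (2,0)
  WK@(3,3): attacks (3,4) (3,2) (4,3) (2,3) (4,4) (4,2) (2,4) (2,2)
  WB@(3,4): attacks (4,3) (2,3) (1,2) (0,1) [ray(-1,-1) blocked at (0,1)]
W attacks (3,0): no

Answer: no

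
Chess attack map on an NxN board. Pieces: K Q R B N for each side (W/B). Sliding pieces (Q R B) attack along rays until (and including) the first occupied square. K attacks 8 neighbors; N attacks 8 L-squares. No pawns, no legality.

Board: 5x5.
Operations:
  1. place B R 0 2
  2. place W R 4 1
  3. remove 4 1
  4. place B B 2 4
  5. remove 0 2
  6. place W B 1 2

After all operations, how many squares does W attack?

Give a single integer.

Op 1: place BR@(0,2)
Op 2: place WR@(4,1)
Op 3: remove (4,1)
Op 4: place BB@(2,4)
Op 5: remove (0,2)
Op 6: place WB@(1,2)
Per-piece attacks for W:
  WB@(1,2): attacks (2,3) (3,4) (2,1) (3,0) (0,3) (0,1)
Union (6 distinct): (0,1) (0,3) (2,1) (2,3) (3,0) (3,4)

Answer: 6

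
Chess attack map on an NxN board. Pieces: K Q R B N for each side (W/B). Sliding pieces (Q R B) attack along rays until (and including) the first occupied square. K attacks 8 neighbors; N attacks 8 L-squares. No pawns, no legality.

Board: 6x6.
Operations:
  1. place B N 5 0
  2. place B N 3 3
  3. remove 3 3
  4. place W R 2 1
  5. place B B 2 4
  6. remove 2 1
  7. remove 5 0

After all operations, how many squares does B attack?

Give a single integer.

Op 1: place BN@(5,0)
Op 2: place BN@(3,3)
Op 3: remove (3,3)
Op 4: place WR@(2,1)
Op 5: place BB@(2,4)
Op 6: remove (2,1)
Op 7: remove (5,0)
Per-piece attacks for B:
  BB@(2,4): attacks (3,5) (3,3) (4,2) (5,1) (1,5) (1,3) (0,2)
Union (7 distinct): (0,2) (1,3) (1,5) (3,3) (3,5) (4,2) (5,1)

Answer: 7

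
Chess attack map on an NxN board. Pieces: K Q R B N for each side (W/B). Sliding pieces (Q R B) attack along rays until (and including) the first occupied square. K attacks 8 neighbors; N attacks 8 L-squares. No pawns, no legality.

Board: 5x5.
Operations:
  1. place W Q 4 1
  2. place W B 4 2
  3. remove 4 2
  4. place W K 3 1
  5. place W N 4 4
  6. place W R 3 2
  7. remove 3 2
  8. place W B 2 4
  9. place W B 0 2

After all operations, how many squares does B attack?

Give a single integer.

Op 1: place WQ@(4,1)
Op 2: place WB@(4,2)
Op 3: remove (4,2)
Op 4: place WK@(3,1)
Op 5: place WN@(4,4)
Op 6: place WR@(3,2)
Op 7: remove (3,2)
Op 8: place WB@(2,4)
Op 9: place WB@(0,2)
Per-piece attacks for B:
Union (0 distinct): (none)

Answer: 0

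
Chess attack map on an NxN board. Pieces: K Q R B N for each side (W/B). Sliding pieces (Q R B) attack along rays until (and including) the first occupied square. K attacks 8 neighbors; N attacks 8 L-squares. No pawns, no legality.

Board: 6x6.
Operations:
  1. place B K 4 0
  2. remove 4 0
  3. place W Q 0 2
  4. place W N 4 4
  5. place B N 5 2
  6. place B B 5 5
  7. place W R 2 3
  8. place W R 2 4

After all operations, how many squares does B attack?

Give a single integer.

Answer: 4

Derivation:
Op 1: place BK@(4,0)
Op 2: remove (4,0)
Op 3: place WQ@(0,2)
Op 4: place WN@(4,4)
Op 5: place BN@(5,2)
Op 6: place BB@(5,5)
Op 7: place WR@(2,3)
Op 8: place WR@(2,4)
Per-piece attacks for B:
  BN@(5,2): attacks (4,4) (3,3) (4,0) (3,1)
  BB@(5,5): attacks (4,4) [ray(-1,-1) blocked at (4,4)]
Union (4 distinct): (3,1) (3,3) (4,0) (4,4)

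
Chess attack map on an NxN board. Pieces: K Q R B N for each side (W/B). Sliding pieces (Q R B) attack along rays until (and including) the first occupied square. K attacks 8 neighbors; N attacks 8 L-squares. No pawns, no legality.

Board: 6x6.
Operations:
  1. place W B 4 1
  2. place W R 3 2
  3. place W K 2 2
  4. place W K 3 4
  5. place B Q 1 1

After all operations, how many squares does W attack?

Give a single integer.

Answer: 20

Derivation:
Op 1: place WB@(4,1)
Op 2: place WR@(3,2)
Op 3: place WK@(2,2)
Op 4: place WK@(3,4)
Op 5: place BQ@(1,1)
Per-piece attacks for W:
  WK@(2,2): attacks (2,3) (2,1) (3,2) (1,2) (3,3) (3,1) (1,3) (1,1)
  WR@(3,2): attacks (3,3) (3,4) (3,1) (3,0) (4,2) (5,2) (2,2) [ray(0,1) blocked at (3,4); ray(-1,0) blocked at (2,2)]
  WK@(3,4): attacks (3,5) (3,3) (4,4) (2,4) (4,5) (4,3) (2,5) (2,3)
  WB@(4,1): attacks (5,2) (5,0) (3,2) (3,0) [ray(-1,1) blocked at (3,2)]
Union (20 distinct): (1,1) (1,2) (1,3) (2,1) (2,2) (2,3) (2,4) (2,5) (3,0) (3,1) (3,2) (3,3) (3,4) (3,5) (4,2) (4,3) (4,4) (4,5) (5,0) (5,2)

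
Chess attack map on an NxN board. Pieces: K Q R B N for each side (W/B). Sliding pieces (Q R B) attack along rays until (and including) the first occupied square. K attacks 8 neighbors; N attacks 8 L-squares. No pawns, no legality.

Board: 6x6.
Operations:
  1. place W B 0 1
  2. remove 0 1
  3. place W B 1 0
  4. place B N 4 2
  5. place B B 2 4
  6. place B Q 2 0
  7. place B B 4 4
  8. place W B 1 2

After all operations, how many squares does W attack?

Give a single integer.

Op 1: place WB@(0,1)
Op 2: remove (0,1)
Op 3: place WB@(1,0)
Op 4: place BN@(4,2)
Op 5: place BB@(2,4)
Op 6: place BQ@(2,0)
Op 7: place BB@(4,4)
Op 8: place WB@(1,2)
Per-piece attacks for W:
  WB@(1,0): attacks (2,1) (3,2) (4,3) (5,4) (0,1)
  WB@(1,2): attacks (2,3) (3,4) (4,5) (2,1) (3,0) (0,3) (0,1)
Union (10 distinct): (0,1) (0,3) (2,1) (2,3) (3,0) (3,2) (3,4) (4,3) (4,5) (5,4)

Answer: 10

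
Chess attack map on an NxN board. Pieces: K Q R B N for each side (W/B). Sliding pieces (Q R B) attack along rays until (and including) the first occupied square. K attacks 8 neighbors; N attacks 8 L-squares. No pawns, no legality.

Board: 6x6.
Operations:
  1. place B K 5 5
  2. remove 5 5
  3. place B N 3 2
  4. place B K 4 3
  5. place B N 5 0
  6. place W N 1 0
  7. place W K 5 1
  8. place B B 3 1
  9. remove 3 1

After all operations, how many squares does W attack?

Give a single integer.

Answer: 8

Derivation:
Op 1: place BK@(5,5)
Op 2: remove (5,5)
Op 3: place BN@(3,2)
Op 4: place BK@(4,3)
Op 5: place BN@(5,0)
Op 6: place WN@(1,0)
Op 7: place WK@(5,1)
Op 8: place BB@(3,1)
Op 9: remove (3,1)
Per-piece attacks for W:
  WN@(1,0): attacks (2,2) (3,1) (0,2)
  WK@(5,1): attacks (5,2) (5,0) (4,1) (4,2) (4,0)
Union (8 distinct): (0,2) (2,2) (3,1) (4,0) (4,1) (4,2) (5,0) (5,2)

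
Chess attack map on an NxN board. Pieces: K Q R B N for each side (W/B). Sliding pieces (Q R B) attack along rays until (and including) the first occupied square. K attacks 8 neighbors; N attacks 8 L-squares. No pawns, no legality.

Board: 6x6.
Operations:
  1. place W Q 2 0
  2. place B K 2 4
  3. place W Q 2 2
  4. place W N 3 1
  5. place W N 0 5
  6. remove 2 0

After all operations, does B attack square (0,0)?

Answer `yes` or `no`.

Op 1: place WQ@(2,0)
Op 2: place BK@(2,4)
Op 3: place WQ@(2,2)
Op 4: place WN@(3,1)
Op 5: place WN@(0,5)
Op 6: remove (2,0)
Per-piece attacks for B:
  BK@(2,4): attacks (2,5) (2,3) (3,4) (1,4) (3,5) (3,3) (1,5) (1,3)
B attacks (0,0): no

Answer: no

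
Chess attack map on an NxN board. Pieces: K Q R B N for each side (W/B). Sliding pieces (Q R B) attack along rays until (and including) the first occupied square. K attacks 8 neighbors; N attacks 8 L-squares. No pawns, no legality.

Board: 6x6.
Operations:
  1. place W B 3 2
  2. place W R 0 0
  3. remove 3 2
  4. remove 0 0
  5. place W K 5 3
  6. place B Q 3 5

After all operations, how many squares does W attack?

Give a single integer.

Answer: 5

Derivation:
Op 1: place WB@(3,2)
Op 2: place WR@(0,0)
Op 3: remove (3,2)
Op 4: remove (0,0)
Op 5: place WK@(5,3)
Op 6: place BQ@(3,5)
Per-piece attacks for W:
  WK@(5,3): attacks (5,4) (5,2) (4,3) (4,4) (4,2)
Union (5 distinct): (4,2) (4,3) (4,4) (5,2) (5,4)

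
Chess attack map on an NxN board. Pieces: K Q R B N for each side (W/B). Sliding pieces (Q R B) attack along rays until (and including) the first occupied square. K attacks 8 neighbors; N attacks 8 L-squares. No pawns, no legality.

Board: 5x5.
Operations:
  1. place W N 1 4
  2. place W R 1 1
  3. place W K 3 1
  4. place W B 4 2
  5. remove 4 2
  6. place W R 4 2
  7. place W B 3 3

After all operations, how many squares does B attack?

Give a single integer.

Answer: 0

Derivation:
Op 1: place WN@(1,4)
Op 2: place WR@(1,1)
Op 3: place WK@(3,1)
Op 4: place WB@(4,2)
Op 5: remove (4,2)
Op 6: place WR@(4,2)
Op 7: place WB@(3,3)
Per-piece attacks for B:
Union (0 distinct): (none)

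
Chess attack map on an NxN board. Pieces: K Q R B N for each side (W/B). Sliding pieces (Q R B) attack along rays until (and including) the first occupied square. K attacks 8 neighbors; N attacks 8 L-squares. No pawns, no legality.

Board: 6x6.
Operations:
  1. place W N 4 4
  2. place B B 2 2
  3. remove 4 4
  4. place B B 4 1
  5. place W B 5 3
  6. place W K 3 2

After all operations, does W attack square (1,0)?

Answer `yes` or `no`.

Answer: no

Derivation:
Op 1: place WN@(4,4)
Op 2: place BB@(2,2)
Op 3: remove (4,4)
Op 4: place BB@(4,1)
Op 5: place WB@(5,3)
Op 6: place WK@(3,2)
Per-piece attacks for W:
  WK@(3,2): attacks (3,3) (3,1) (4,2) (2,2) (4,3) (4,1) (2,3) (2,1)
  WB@(5,3): attacks (4,4) (3,5) (4,2) (3,1) (2,0)
W attacks (1,0): no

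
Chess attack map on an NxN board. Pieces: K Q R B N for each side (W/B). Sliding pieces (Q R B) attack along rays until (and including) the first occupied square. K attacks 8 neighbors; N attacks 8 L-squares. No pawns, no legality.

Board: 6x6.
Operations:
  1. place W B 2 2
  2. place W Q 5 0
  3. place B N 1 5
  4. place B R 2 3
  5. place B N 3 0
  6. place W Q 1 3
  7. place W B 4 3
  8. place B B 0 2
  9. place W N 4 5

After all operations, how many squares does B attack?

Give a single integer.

Op 1: place WB@(2,2)
Op 2: place WQ@(5,0)
Op 3: place BN@(1,5)
Op 4: place BR@(2,3)
Op 5: place BN@(3,0)
Op 6: place WQ@(1,3)
Op 7: place WB@(4,3)
Op 8: place BB@(0,2)
Op 9: place WN@(4,5)
Per-piece attacks for B:
  BB@(0,2): attacks (1,3) (1,1) (2,0) [ray(1,1) blocked at (1,3)]
  BN@(1,5): attacks (2,3) (3,4) (0,3)
  BR@(2,3): attacks (2,4) (2,5) (2,2) (3,3) (4,3) (1,3) [ray(0,-1) blocked at (2,2); ray(1,0) blocked at (4,3); ray(-1,0) blocked at (1,3)]
  BN@(3,0): attacks (4,2) (5,1) (2,2) (1,1)
Union (13 distinct): (0,3) (1,1) (1,3) (2,0) (2,2) (2,3) (2,4) (2,5) (3,3) (3,4) (4,2) (4,3) (5,1)

Answer: 13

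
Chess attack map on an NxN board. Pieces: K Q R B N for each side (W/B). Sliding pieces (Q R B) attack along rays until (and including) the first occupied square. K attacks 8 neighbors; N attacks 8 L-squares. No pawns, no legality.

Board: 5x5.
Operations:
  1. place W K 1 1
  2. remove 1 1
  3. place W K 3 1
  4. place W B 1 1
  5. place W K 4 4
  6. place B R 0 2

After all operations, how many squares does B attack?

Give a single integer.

Answer: 8

Derivation:
Op 1: place WK@(1,1)
Op 2: remove (1,1)
Op 3: place WK@(3,1)
Op 4: place WB@(1,1)
Op 5: place WK@(4,4)
Op 6: place BR@(0,2)
Per-piece attacks for B:
  BR@(0,2): attacks (0,3) (0,4) (0,1) (0,0) (1,2) (2,2) (3,2) (4,2)
Union (8 distinct): (0,0) (0,1) (0,3) (0,4) (1,2) (2,2) (3,2) (4,2)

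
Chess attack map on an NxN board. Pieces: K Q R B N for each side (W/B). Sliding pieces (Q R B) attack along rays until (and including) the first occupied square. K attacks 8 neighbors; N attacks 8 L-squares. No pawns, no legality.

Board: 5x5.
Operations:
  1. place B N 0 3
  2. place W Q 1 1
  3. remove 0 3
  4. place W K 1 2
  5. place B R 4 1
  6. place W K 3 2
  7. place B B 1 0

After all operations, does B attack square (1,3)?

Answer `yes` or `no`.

Op 1: place BN@(0,3)
Op 2: place WQ@(1,1)
Op 3: remove (0,3)
Op 4: place WK@(1,2)
Op 5: place BR@(4,1)
Op 6: place WK@(3,2)
Op 7: place BB@(1,0)
Per-piece attacks for B:
  BB@(1,0): attacks (2,1) (3,2) (0,1) [ray(1,1) blocked at (3,2)]
  BR@(4,1): attacks (4,2) (4,3) (4,4) (4,0) (3,1) (2,1) (1,1) [ray(-1,0) blocked at (1,1)]
B attacks (1,3): no

Answer: no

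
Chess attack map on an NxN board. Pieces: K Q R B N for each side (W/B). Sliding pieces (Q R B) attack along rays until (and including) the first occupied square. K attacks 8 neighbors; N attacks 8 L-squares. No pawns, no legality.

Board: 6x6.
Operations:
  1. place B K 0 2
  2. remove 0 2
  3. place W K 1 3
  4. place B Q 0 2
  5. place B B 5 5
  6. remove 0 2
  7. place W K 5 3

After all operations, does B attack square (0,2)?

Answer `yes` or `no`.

Answer: no

Derivation:
Op 1: place BK@(0,2)
Op 2: remove (0,2)
Op 3: place WK@(1,3)
Op 4: place BQ@(0,2)
Op 5: place BB@(5,5)
Op 6: remove (0,2)
Op 7: place WK@(5,3)
Per-piece attacks for B:
  BB@(5,5): attacks (4,4) (3,3) (2,2) (1,1) (0,0)
B attacks (0,2): no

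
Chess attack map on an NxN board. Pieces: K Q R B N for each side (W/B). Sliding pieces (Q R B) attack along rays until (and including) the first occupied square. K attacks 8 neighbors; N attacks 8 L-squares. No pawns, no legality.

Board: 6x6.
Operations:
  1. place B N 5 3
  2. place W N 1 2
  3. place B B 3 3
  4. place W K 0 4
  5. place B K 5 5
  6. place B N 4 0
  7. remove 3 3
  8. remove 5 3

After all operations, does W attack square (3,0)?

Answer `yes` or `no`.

Op 1: place BN@(5,3)
Op 2: place WN@(1,2)
Op 3: place BB@(3,3)
Op 4: place WK@(0,4)
Op 5: place BK@(5,5)
Op 6: place BN@(4,0)
Op 7: remove (3,3)
Op 8: remove (5,3)
Per-piece attacks for W:
  WK@(0,4): attacks (0,5) (0,3) (1,4) (1,5) (1,3)
  WN@(1,2): attacks (2,4) (3,3) (0,4) (2,0) (3,1) (0,0)
W attacks (3,0): no

Answer: no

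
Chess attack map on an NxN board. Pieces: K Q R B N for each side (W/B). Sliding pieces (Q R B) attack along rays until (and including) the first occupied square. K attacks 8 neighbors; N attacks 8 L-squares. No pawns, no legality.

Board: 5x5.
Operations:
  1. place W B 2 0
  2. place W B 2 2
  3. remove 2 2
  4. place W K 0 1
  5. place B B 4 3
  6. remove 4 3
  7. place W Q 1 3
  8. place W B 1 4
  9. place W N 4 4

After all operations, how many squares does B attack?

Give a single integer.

Answer: 0

Derivation:
Op 1: place WB@(2,0)
Op 2: place WB@(2,2)
Op 3: remove (2,2)
Op 4: place WK@(0,1)
Op 5: place BB@(4,3)
Op 6: remove (4,3)
Op 7: place WQ@(1,3)
Op 8: place WB@(1,4)
Op 9: place WN@(4,4)
Per-piece attacks for B:
Union (0 distinct): (none)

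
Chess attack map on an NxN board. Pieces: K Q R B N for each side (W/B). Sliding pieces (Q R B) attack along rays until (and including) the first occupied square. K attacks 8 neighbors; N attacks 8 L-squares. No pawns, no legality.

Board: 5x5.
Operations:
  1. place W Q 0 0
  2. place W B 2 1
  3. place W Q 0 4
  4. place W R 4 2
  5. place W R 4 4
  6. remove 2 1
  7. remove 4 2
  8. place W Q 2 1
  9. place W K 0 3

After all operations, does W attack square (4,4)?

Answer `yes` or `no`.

Answer: yes

Derivation:
Op 1: place WQ@(0,0)
Op 2: place WB@(2,1)
Op 3: place WQ@(0,4)
Op 4: place WR@(4,2)
Op 5: place WR@(4,4)
Op 6: remove (2,1)
Op 7: remove (4,2)
Op 8: place WQ@(2,1)
Op 9: place WK@(0,3)
Per-piece attacks for W:
  WQ@(0,0): attacks (0,1) (0,2) (0,3) (1,0) (2,0) (3,0) (4,0) (1,1) (2,2) (3,3) (4,4) [ray(0,1) blocked at (0,3); ray(1,1) blocked at (4,4)]
  WK@(0,3): attacks (0,4) (0,2) (1,3) (1,4) (1,2)
  WQ@(0,4): attacks (0,3) (1,4) (2,4) (3,4) (4,4) (1,3) (2,2) (3,1) (4,0) [ray(0,-1) blocked at (0,3); ray(1,0) blocked at (4,4)]
  WQ@(2,1): attacks (2,2) (2,3) (2,4) (2,0) (3,1) (4,1) (1,1) (0,1) (3,2) (4,3) (3,0) (1,2) (0,3) (1,0) [ray(-1,1) blocked at (0,3)]
  WR@(4,4): attacks (4,3) (4,2) (4,1) (4,0) (3,4) (2,4) (1,4) (0,4) [ray(-1,0) blocked at (0,4)]
W attacks (4,4): yes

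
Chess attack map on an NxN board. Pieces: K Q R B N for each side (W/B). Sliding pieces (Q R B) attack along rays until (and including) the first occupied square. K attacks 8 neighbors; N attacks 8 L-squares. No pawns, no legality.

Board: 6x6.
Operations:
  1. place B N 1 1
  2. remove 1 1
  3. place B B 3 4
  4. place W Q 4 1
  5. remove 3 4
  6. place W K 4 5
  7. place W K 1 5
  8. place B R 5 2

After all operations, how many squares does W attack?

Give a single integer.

Answer: 24

Derivation:
Op 1: place BN@(1,1)
Op 2: remove (1,1)
Op 3: place BB@(3,4)
Op 4: place WQ@(4,1)
Op 5: remove (3,4)
Op 6: place WK@(4,5)
Op 7: place WK@(1,5)
Op 8: place BR@(5,2)
Per-piece attacks for W:
  WK@(1,5): attacks (1,4) (2,5) (0,5) (2,4) (0,4)
  WQ@(4,1): attacks (4,2) (4,3) (4,4) (4,5) (4,0) (5,1) (3,1) (2,1) (1,1) (0,1) (5,2) (5,0) (3,2) (2,3) (1,4) (0,5) (3,0) [ray(0,1) blocked at (4,5); ray(1,1) blocked at (5,2)]
  WK@(4,5): attacks (4,4) (5,5) (3,5) (5,4) (3,4)
Union (24 distinct): (0,1) (0,4) (0,5) (1,1) (1,4) (2,1) (2,3) (2,4) (2,5) (3,0) (3,1) (3,2) (3,4) (3,5) (4,0) (4,2) (4,3) (4,4) (4,5) (5,0) (5,1) (5,2) (5,4) (5,5)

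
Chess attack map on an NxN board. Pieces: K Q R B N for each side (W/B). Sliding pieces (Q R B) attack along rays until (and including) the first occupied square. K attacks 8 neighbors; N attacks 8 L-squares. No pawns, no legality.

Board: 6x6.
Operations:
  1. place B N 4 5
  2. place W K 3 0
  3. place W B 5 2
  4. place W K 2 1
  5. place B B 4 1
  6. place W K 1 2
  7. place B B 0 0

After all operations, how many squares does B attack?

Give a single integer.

Answer: 14

Derivation:
Op 1: place BN@(4,5)
Op 2: place WK@(3,0)
Op 3: place WB@(5,2)
Op 4: place WK@(2,1)
Op 5: place BB@(4,1)
Op 6: place WK@(1,2)
Op 7: place BB@(0,0)
Per-piece attacks for B:
  BB@(0,0): attacks (1,1) (2,2) (3,3) (4,4) (5,5)
  BB@(4,1): attacks (5,2) (5,0) (3,2) (2,3) (1,4) (0,5) (3,0) [ray(1,1) blocked at (5,2); ray(-1,-1) blocked at (3,0)]
  BN@(4,5): attacks (5,3) (3,3) (2,4)
Union (14 distinct): (0,5) (1,1) (1,4) (2,2) (2,3) (2,4) (3,0) (3,2) (3,3) (4,4) (5,0) (5,2) (5,3) (5,5)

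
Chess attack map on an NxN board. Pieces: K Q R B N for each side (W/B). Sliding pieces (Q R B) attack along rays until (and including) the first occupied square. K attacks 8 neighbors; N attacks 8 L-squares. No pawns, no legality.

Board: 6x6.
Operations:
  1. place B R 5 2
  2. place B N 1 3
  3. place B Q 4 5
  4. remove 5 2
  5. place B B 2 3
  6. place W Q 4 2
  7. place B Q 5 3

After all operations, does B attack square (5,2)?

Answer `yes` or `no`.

Op 1: place BR@(5,2)
Op 2: place BN@(1,3)
Op 3: place BQ@(4,5)
Op 4: remove (5,2)
Op 5: place BB@(2,3)
Op 6: place WQ@(4,2)
Op 7: place BQ@(5,3)
Per-piece attacks for B:
  BN@(1,3): attacks (2,5) (3,4) (0,5) (2,1) (3,2) (0,1)
  BB@(2,3): attacks (3,4) (4,5) (3,2) (4,1) (5,0) (1,4) (0,5) (1,2) (0,1) [ray(1,1) blocked at (4,5)]
  BQ@(4,5): attacks (4,4) (4,3) (4,2) (5,5) (3,5) (2,5) (1,5) (0,5) (5,4) (3,4) (2,3) [ray(0,-1) blocked at (4,2); ray(-1,-1) blocked at (2,3)]
  BQ@(5,3): attacks (5,4) (5,5) (5,2) (5,1) (5,0) (4,3) (3,3) (2,3) (4,4) (3,5) (4,2) [ray(-1,0) blocked at (2,3); ray(-1,-1) blocked at (4,2)]
B attacks (5,2): yes

Answer: yes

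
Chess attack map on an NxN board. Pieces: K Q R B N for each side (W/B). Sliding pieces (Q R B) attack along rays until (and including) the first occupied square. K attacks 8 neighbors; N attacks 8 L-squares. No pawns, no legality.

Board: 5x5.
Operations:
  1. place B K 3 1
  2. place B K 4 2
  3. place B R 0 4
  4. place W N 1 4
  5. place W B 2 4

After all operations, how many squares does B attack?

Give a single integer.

Answer: 16

Derivation:
Op 1: place BK@(3,1)
Op 2: place BK@(4,2)
Op 3: place BR@(0,4)
Op 4: place WN@(1,4)
Op 5: place WB@(2,4)
Per-piece attacks for B:
  BR@(0,4): attacks (0,3) (0,2) (0,1) (0,0) (1,4) [ray(1,0) blocked at (1,4)]
  BK@(3,1): attacks (3,2) (3,0) (4,1) (2,1) (4,2) (4,0) (2,2) (2,0)
  BK@(4,2): attacks (4,3) (4,1) (3,2) (3,3) (3,1)
Union (16 distinct): (0,0) (0,1) (0,2) (0,3) (1,4) (2,0) (2,1) (2,2) (3,0) (3,1) (3,2) (3,3) (4,0) (4,1) (4,2) (4,3)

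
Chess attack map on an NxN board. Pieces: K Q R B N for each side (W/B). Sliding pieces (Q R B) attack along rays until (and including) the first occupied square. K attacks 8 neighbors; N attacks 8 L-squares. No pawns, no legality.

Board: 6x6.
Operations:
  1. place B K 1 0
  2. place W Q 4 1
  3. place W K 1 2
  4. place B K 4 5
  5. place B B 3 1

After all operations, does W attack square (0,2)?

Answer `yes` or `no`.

Answer: yes

Derivation:
Op 1: place BK@(1,0)
Op 2: place WQ@(4,1)
Op 3: place WK@(1,2)
Op 4: place BK@(4,5)
Op 5: place BB@(3,1)
Per-piece attacks for W:
  WK@(1,2): attacks (1,3) (1,1) (2,2) (0,2) (2,3) (2,1) (0,3) (0,1)
  WQ@(4,1): attacks (4,2) (4,3) (4,4) (4,5) (4,0) (5,1) (3,1) (5,2) (5,0) (3,2) (2,3) (1,4) (0,5) (3,0) [ray(0,1) blocked at (4,5); ray(-1,0) blocked at (3,1)]
W attacks (0,2): yes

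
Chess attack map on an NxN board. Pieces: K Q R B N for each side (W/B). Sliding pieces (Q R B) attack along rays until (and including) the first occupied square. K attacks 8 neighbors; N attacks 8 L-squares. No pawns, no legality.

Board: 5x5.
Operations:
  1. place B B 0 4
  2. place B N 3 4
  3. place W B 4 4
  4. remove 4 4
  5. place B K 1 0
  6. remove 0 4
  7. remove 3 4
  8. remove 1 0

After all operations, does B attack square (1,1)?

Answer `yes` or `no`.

Answer: no

Derivation:
Op 1: place BB@(0,4)
Op 2: place BN@(3,4)
Op 3: place WB@(4,4)
Op 4: remove (4,4)
Op 5: place BK@(1,0)
Op 6: remove (0,4)
Op 7: remove (3,4)
Op 8: remove (1,0)
Per-piece attacks for B:
B attacks (1,1): no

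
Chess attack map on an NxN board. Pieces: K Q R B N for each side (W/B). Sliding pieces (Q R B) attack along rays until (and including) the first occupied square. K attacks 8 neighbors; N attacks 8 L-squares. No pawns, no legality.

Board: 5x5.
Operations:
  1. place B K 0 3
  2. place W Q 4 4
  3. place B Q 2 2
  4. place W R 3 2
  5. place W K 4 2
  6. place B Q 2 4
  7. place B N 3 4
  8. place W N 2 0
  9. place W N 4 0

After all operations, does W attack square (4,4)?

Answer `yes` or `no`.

Op 1: place BK@(0,3)
Op 2: place WQ@(4,4)
Op 3: place BQ@(2,2)
Op 4: place WR@(3,2)
Op 5: place WK@(4,2)
Op 6: place BQ@(2,4)
Op 7: place BN@(3,4)
Op 8: place WN@(2,0)
Op 9: place WN@(4,0)
Per-piece attacks for W:
  WN@(2,0): attacks (3,2) (4,1) (1,2) (0,1)
  WR@(3,2): attacks (3,3) (3,4) (3,1) (3,0) (4,2) (2,2) [ray(0,1) blocked at (3,4); ray(1,0) blocked at (4,2); ray(-1,0) blocked at (2,2)]
  WN@(4,0): attacks (3,2) (2,1)
  WK@(4,2): attacks (4,3) (4,1) (3,2) (3,3) (3,1)
  WQ@(4,4): attacks (4,3) (4,2) (3,4) (3,3) (2,2) [ray(0,-1) blocked at (4,2); ray(-1,0) blocked at (3,4); ray(-1,-1) blocked at (2,2)]
W attacks (4,4): no

Answer: no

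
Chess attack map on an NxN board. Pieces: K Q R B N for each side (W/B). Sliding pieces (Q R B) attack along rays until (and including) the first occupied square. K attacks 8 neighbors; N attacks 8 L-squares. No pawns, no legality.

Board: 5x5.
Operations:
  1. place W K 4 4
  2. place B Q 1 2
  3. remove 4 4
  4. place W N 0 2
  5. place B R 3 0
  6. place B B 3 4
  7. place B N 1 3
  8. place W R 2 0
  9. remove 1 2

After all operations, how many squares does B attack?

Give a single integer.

Answer: 11

Derivation:
Op 1: place WK@(4,4)
Op 2: place BQ@(1,2)
Op 3: remove (4,4)
Op 4: place WN@(0,2)
Op 5: place BR@(3,0)
Op 6: place BB@(3,4)
Op 7: place BN@(1,3)
Op 8: place WR@(2,0)
Op 9: remove (1,2)
Per-piece attacks for B:
  BN@(1,3): attacks (3,4) (2,1) (3,2) (0,1)
  BR@(3,0): attacks (3,1) (3,2) (3,3) (3,4) (4,0) (2,0) [ray(0,1) blocked at (3,4); ray(-1,0) blocked at (2,0)]
  BB@(3,4): attacks (4,3) (2,3) (1,2) (0,1)
Union (11 distinct): (0,1) (1,2) (2,0) (2,1) (2,3) (3,1) (3,2) (3,3) (3,4) (4,0) (4,3)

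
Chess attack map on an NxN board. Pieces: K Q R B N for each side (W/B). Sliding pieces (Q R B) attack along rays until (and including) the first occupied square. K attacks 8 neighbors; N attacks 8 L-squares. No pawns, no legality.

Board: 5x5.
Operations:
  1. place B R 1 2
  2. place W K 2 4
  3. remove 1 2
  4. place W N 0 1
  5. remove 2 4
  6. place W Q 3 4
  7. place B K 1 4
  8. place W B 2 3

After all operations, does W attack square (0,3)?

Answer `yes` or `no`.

Op 1: place BR@(1,2)
Op 2: place WK@(2,4)
Op 3: remove (1,2)
Op 4: place WN@(0,1)
Op 5: remove (2,4)
Op 6: place WQ@(3,4)
Op 7: place BK@(1,4)
Op 8: place WB@(2,3)
Per-piece attacks for W:
  WN@(0,1): attacks (1,3) (2,2) (2,0)
  WB@(2,3): attacks (3,4) (3,2) (4,1) (1,4) (1,2) (0,1) [ray(1,1) blocked at (3,4); ray(-1,1) blocked at (1,4); ray(-1,-1) blocked at (0,1)]
  WQ@(3,4): attacks (3,3) (3,2) (3,1) (3,0) (4,4) (2,4) (1,4) (4,3) (2,3) [ray(-1,0) blocked at (1,4); ray(-1,-1) blocked at (2,3)]
W attacks (0,3): no

Answer: no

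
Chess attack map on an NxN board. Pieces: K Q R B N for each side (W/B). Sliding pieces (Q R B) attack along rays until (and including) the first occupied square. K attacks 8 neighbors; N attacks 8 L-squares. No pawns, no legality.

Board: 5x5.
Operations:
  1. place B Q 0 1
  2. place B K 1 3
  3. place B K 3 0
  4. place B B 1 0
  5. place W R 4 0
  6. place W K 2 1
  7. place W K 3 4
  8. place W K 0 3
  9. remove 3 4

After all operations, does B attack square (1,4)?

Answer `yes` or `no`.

Answer: yes

Derivation:
Op 1: place BQ@(0,1)
Op 2: place BK@(1,3)
Op 3: place BK@(3,0)
Op 4: place BB@(1,0)
Op 5: place WR@(4,0)
Op 6: place WK@(2,1)
Op 7: place WK@(3,4)
Op 8: place WK@(0,3)
Op 9: remove (3,4)
Per-piece attacks for B:
  BQ@(0,1): attacks (0,2) (0,3) (0,0) (1,1) (2,1) (1,2) (2,3) (3,4) (1,0) [ray(0,1) blocked at (0,3); ray(1,0) blocked at (2,1); ray(1,-1) blocked at (1,0)]
  BB@(1,0): attacks (2,1) (0,1) [ray(1,1) blocked at (2,1); ray(-1,1) blocked at (0,1)]
  BK@(1,3): attacks (1,4) (1,2) (2,3) (0,3) (2,4) (2,2) (0,4) (0,2)
  BK@(3,0): attacks (3,1) (4,0) (2,0) (4,1) (2,1)
B attacks (1,4): yes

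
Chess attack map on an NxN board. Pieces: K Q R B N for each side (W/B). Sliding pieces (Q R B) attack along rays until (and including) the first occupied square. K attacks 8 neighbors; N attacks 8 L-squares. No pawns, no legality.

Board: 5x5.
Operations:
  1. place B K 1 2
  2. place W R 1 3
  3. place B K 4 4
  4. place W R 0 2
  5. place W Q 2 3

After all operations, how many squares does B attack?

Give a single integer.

Answer: 11

Derivation:
Op 1: place BK@(1,2)
Op 2: place WR@(1,3)
Op 3: place BK@(4,4)
Op 4: place WR@(0,2)
Op 5: place WQ@(2,3)
Per-piece attacks for B:
  BK@(1,2): attacks (1,3) (1,1) (2,2) (0,2) (2,3) (2,1) (0,3) (0,1)
  BK@(4,4): attacks (4,3) (3,4) (3,3)
Union (11 distinct): (0,1) (0,2) (0,3) (1,1) (1,3) (2,1) (2,2) (2,3) (3,3) (3,4) (4,3)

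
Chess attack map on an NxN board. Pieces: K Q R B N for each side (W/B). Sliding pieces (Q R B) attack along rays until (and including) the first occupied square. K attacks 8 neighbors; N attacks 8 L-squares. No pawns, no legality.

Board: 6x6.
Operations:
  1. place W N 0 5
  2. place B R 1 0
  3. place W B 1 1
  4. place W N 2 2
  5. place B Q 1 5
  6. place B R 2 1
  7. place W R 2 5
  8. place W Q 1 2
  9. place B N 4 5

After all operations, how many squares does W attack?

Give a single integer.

Answer: 20

Derivation:
Op 1: place WN@(0,5)
Op 2: place BR@(1,0)
Op 3: place WB@(1,1)
Op 4: place WN@(2,2)
Op 5: place BQ@(1,5)
Op 6: place BR@(2,1)
Op 7: place WR@(2,5)
Op 8: place WQ@(1,2)
Op 9: place BN@(4,5)
Per-piece attacks for W:
  WN@(0,5): attacks (1,3) (2,4)
  WB@(1,1): attacks (2,2) (2,0) (0,2) (0,0) [ray(1,1) blocked at (2,2)]
  WQ@(1,2): attacks (1,3) (1,4) (1,5) (1,1) (2,2) (0,2) (2,3) (3,4) (4,5) (2,1) (0,3) (0,1) [ray(0,1) blocked at (1,5); ray(0,-1) blocked at (1,1); ray(1,0) blocked at (2,2); ray(1,1) blocked at (4,5); ray(1,-1) blocked at (2,1)]
  WN@(2,2): attacks (3,4) (4,3) (1,4) (0,3) (3,0) (4,1) (1,0) (0,1)
  WR@(2,5): attacks (2,4) (2,3) (2,2) (3,5) (4,5) (1,5) [ray(0,-1) blocked at (2,2); ray(1,0) blocked at (4,5); ray(-1,0) blocked at (1,5)]
Union (20 distinct): (0,0) (0,1) (0,2) (0,3) (1,0) (1,1) (1,3) (1,4) (1,5) (2,0) (2,1) (2,2) (2,3) (2,4) (3,0) (3,4) (3,5) (4,1) (4,3) (4,5)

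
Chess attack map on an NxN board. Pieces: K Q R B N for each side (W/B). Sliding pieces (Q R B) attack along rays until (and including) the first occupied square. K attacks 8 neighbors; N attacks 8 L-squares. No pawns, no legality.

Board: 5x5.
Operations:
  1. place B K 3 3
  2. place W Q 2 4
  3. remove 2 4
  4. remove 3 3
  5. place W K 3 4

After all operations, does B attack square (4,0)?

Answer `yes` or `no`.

Op 1: place BK@(3,3)
Op 2: place WQ@(2,4)
Op 3: remove (2,4)
Op 4: remove (3,3)
Op 5: place WK@(3,4)
Per-piece attacks for B:
B attacks (4,0): no

Answer: no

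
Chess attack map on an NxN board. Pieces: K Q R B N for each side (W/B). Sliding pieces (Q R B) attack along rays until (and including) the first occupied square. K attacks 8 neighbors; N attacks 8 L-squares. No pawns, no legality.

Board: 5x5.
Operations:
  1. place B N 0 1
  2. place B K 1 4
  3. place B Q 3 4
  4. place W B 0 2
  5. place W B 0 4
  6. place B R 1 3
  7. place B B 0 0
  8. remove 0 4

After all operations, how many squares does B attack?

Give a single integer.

Answer: 18

Derivation:
Op 1: place BN@(0,1)
Op 2: place BK@(1,4)
Op 3: place BQ@(3,4)
Op 4: place WB@(0,2)
Op 5: place WB@(0,4)
Op 6: place BR@(1,3)
Op 7: place BB@(0,0)
Op 8: remove (0,4)
Per-piece attacks for B:
  BB@(0,0): attacks (1,1) (2,2) (3,3) (4,4)
  BN@(0,1): attacks (1,3) (2,2) (2,0)
  BR@(1,3): attacks (1,4) (1,2) (1,1) (1,0) (2,3) (3,3) (4,3) (0,3) [ray(0,1) blocked at (1,4)]
  BK@(1,4): attacks (1,3) (2,4) (0,4) (2,3) (0,3)
  BQ@(3,4): attacks (3,3) (3,2) (3,1) (3,0) (4,4) (2,4) (1,4) (4,3) (2,3) (1,2) (0,1) [ray(-1,0) blocked at (1,4); ray(-1,-1) blocked at (0,1)]
Union (18 distinct): (0,1) (0,3) (0,4) (1,0) (1,1) (1,2) (1,3) (1,4) (2,0) (2,2) (2,3) (2,4) (3,0) (3,1) (3,2) (3,3) (4,3) (4,4)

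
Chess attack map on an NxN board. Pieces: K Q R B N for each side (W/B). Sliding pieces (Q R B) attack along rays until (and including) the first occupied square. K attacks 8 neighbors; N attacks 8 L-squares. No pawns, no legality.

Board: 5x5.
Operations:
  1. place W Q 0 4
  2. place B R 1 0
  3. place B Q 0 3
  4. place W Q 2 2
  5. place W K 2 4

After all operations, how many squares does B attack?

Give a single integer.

Op 1: place WQ@(0,4)
Op 2: place BR@(1,0)
Op 3: place BQ@(0,3)
Op 4: place WQ@(2,2)
Op 5: place WK@(2,4)
Per-piece attacks for B:
  BQ@(0,3): attacks (0,4) (0,2) (0,1) (0,0) (1,3) (2,3) (3,3) (4,3) (1,4) (1,2) (2,1) (3,0) [ray(0,1) blocked at (0,4)]
  BR@(1,0): attacks (1,1) (1,2) (1,3) (1,4) (2,0) (3,0) (4,0) (0,0)
Union (15 distinct): (0,0) (0,1) (0,2) (0,4) (1,1) (1,2) (1,3) (1,4) (2,0) (2,1) (2,3) (3,0) (3,3) (4,0) (4,3)

Answer: 15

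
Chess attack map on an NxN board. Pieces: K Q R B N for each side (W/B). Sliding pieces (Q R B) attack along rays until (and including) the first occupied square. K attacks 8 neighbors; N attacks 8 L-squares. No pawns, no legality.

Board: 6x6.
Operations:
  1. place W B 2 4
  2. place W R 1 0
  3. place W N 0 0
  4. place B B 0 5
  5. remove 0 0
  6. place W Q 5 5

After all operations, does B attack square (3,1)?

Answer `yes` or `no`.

Answer: no

Derivation:
Op 1: place WB@(2,4)
Op 2: place WR@(1,0)
Op 3: place WN@(0,0)
Op 4: place BB@(0,5)
Op 5: remove (0,0)
Op 6: place WQ@(5,5)
Per-piece attacks for B:
  BB@(0,5): attacks (1,4) (2,3) (3,2) (4,1) (5,0)
B attacks (3,1): no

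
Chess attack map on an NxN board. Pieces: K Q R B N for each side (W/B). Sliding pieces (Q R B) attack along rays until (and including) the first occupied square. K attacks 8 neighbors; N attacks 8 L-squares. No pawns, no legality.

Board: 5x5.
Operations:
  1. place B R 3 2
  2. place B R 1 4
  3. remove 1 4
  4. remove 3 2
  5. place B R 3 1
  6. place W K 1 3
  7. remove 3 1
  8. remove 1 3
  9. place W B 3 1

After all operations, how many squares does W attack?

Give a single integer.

Op 1: place BR@(3,2)
Op 2: place BR@(1,4)
Op 3: remove (1,4)
Op 4: remove (3,2)
Op 5: place BR@(3,1)
Op 6: place WK@(1,3)
Op 7: remove (3,1)
Op 8: remove (1,3)
Op 9: place WB@(3,1)
Per-piece attacks for W:
  WB@(3,1): attacks (4,2) (4,0) (2,2) (1,3) (0,4) (2,0)
Union (6 distinct): (0,4) (1,3) (2,0) (2,2) (4,0) (4,2)

Answer: 6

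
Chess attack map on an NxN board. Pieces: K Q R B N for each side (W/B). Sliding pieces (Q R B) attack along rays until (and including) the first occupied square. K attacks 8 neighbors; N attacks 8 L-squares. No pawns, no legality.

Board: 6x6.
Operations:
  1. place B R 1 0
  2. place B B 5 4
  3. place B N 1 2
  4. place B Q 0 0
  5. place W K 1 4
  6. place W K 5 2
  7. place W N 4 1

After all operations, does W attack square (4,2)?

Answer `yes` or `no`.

Answer: yes

Derivation:
Op 1: place BR@(1,0)
Op 2: place BB@(5,4)
Op 3: place BN@(1,2)
Op 4: place BQ@(0,0)
Op 5: place WK@(1,4)
Op 6: place WK@(5,2)
Op 7: place WN@(4,1)
Per-piece attacks for W:
  WK@(1,4): attacks (1,5) (1,3) (2,4) (0,4) (2,5) (2,3) (0,5) (0,3)
  WN@(4,1): attacks (5,3) (3,3) (2,2) (2,0)
  WK@(5,2): attacks (5,3) (5,1) (4,2) (4,3) (4,1)
W attacks (4,2): yes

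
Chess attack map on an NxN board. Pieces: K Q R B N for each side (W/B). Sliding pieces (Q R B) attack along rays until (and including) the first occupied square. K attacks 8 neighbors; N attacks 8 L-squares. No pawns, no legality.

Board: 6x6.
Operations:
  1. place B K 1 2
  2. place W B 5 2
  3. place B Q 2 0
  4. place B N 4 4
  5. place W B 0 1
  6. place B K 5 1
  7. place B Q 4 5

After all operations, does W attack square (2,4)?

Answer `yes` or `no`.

Answer: no

Derivation:
Op 1: place BK@(1,2)
Op 2: place WB@(5,2)
Op 3: place BQ@(2,0)
Op 4: place BN@(4,4)
Op 5: place WB@(0,1)
Op 6: place BK@(5,1)
Op 7: place BQ@(4,5)
Per-piece attacks for W:
  WB@(0,1): attacks (1,2) (1,0) [ray(1,1) blocked at (1,2)]
  WB@(5,2): attacks (4,3) (3,4) (2,5) (4,1) (3,0)
W attacks (2,4): no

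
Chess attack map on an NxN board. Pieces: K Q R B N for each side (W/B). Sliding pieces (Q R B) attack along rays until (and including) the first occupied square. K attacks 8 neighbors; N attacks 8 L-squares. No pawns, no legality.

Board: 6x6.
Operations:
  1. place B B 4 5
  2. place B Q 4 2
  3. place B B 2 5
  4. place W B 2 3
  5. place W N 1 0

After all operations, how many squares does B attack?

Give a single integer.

Answer: 22

Derivation:
Op 1: place BB@(4,5)
Op 2: place BQ@(4,2)
Op 3: place BB@(2,5)
Op 4: place WB@(2,3)
Op 5: place WN@(1,0)
Per-piece attacks for B:
  BB@(2,5): attacks (3,4) (4,3) (5,2) (1,4) (0,3)
  BQ@(4,2): attacks (4,3) (4,4) (4,5) (4,1) (4,0) (5,2) (3,2) (2,2) (1,2) (0,2) (5,3) (5,1) (3,3) (2,4) (1,5) (3,1) (2,0) [ray(0,1) blocked at (4,5)]
  BB@(4,5): attacks (5,4) (3,4) (2,3) [ray(-1,-1) blocked at (2,3)]
Union (22 distinct): (0,2) (0,3) (1,2) (1,4) (1,5) (2,0) (2,2) (2,3) (2,4) (3,1) (3,2) (3,3) (3,4) (4,0) (4,1) (4,3) (4,4) (4,5) (5,1) (5,2) (5,3) (5,4)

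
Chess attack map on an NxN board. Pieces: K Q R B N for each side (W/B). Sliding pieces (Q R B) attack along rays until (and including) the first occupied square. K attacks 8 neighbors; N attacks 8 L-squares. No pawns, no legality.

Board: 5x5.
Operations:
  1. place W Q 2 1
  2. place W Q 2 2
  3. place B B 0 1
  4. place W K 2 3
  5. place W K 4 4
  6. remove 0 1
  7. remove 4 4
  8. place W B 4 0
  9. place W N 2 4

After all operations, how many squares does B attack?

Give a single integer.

Answer: 0

Derivation:
Op 1: place WQ@(2,1)
Op 2: place WQ@(2,2)
Op 3: place BB@(0,1)
Op 4: place WK@(2,3)
Op 5: place WK@(4,4)
Op 6: remove (0,1)
Op 7: remove (4,4)
Op 8: place WB@(4,0)
Op 9: place WN@(2,4)
Per-piece attacks for B:
Union (0 distinct): (none)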